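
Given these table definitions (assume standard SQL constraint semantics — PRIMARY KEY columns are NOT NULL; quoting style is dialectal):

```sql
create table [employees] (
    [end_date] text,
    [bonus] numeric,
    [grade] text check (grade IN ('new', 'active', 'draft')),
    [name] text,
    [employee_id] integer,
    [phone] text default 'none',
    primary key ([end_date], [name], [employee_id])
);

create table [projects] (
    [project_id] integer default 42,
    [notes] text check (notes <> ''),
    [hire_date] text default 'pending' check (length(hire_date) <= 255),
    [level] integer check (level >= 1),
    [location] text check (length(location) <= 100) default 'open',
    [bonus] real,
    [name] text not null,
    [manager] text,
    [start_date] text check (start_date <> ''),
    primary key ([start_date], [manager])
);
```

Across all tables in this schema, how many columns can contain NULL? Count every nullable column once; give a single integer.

employees: 3 nullable (bonus, grade, phone — PK (end_date, name, employee_id) and explicit NOT NULL columns excluded).
projects: 6 nullable (project_id, notes, hire_date, level, location, bonus — PK (start_date, manager) and explicit NOT NULL columns excluded).
Total: 3 + 6 = 9.

9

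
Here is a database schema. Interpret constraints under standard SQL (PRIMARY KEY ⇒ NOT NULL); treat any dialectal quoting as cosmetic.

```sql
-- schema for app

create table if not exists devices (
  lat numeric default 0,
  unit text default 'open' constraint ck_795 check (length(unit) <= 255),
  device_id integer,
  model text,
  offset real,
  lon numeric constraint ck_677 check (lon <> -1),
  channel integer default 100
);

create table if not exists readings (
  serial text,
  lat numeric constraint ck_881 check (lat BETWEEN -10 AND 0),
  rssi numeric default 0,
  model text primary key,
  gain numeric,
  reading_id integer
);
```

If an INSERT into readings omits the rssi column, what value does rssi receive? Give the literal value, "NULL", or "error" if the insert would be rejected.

rssi has an explicit DEFAULT 0.
When the column is omitted from an INSERT, that default is used.

0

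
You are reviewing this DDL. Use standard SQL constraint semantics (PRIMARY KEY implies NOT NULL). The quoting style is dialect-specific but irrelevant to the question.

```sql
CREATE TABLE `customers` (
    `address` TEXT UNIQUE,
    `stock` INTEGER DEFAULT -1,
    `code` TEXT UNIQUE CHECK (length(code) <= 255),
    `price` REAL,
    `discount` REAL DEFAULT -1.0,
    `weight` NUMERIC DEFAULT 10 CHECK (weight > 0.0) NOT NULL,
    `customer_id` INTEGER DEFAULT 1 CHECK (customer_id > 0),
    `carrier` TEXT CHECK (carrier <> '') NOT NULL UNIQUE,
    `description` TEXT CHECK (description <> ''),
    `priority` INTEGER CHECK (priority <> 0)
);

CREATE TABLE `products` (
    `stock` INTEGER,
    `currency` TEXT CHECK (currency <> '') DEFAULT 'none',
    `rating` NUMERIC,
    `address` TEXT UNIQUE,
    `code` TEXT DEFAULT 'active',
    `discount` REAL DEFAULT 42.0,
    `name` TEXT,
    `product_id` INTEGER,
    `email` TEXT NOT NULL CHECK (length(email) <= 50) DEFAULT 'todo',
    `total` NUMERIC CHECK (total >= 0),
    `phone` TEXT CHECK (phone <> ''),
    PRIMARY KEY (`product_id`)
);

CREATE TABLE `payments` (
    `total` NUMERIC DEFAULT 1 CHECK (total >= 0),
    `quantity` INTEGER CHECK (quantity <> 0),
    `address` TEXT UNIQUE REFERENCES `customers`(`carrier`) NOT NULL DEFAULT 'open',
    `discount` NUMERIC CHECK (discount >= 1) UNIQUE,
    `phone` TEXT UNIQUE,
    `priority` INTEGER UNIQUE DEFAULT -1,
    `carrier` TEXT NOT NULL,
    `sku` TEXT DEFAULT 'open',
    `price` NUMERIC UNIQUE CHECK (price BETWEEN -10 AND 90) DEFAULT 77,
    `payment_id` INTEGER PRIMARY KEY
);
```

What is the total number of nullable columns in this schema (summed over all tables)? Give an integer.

customers: 8 nullable (address, stock, code, price, discount, customer_id, description, priority — PK none and explicit NOT NULL columns excluded).
products: 9 nullable (stock, currency, rating, address, code, discount, name, total, phone — PK (product_id) and explicit NOT NULL columns excluded).
payments: 7 nullable (total, quantity, discount, phone, priority, sku, price — PK (payment_id) and explicit NOT NULL columns excluded).
Total: 8 + 9 + 7 = 24.

24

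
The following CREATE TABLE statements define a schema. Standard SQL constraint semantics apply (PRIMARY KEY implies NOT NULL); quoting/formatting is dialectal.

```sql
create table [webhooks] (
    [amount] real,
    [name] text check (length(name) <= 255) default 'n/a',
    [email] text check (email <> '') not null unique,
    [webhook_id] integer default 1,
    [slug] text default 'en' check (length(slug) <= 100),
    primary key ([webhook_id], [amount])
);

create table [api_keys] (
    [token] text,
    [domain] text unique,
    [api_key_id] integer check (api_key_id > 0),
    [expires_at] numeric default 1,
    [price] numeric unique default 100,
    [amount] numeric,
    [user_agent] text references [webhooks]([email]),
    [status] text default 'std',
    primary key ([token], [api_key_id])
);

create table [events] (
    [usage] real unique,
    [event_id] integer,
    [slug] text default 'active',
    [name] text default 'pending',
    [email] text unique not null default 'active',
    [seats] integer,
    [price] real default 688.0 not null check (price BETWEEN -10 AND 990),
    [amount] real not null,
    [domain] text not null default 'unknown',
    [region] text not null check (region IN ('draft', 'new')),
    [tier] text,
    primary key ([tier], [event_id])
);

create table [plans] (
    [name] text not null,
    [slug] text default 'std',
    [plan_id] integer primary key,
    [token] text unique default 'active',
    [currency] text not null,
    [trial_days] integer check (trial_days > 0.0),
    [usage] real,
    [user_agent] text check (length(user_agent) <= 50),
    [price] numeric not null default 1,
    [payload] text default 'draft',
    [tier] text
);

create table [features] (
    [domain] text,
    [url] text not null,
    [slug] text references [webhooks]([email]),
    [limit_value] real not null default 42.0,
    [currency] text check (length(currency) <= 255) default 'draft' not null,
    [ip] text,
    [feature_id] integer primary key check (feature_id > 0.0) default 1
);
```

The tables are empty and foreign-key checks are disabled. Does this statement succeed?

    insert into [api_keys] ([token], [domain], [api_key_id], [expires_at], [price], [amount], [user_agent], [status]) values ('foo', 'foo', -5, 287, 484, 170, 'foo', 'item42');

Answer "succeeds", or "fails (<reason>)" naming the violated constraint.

The value -5 for api_key_id violates CHECK (api_key_id > 0).

fails (CHECK on api_key_id)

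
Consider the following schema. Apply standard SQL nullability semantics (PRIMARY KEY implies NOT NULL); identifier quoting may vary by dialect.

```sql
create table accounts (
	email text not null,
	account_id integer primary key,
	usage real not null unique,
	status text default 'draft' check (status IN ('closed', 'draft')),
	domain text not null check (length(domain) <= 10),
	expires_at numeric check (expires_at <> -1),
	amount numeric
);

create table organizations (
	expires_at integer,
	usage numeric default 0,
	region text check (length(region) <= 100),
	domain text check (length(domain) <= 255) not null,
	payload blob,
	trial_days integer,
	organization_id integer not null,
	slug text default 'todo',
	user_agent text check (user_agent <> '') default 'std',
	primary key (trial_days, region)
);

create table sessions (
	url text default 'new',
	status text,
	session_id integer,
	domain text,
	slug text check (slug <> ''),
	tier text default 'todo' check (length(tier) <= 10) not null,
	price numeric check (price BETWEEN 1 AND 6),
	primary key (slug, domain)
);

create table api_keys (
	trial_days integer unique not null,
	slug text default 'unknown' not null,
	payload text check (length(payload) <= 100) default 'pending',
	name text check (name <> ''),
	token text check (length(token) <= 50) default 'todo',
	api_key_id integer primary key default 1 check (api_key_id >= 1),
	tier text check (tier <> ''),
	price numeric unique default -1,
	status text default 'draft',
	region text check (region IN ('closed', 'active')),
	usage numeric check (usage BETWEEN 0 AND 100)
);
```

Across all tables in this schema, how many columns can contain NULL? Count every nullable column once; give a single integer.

20

accounts: 3 nullable (status, expires_at, amount — PK (account_id) and explicit NOT NULL columns excluded).
organizations: 5 nullable (expires_at, usage, payload, slug, user_agent — PK (trial_days, region) and explicit NOT NULL columns excluded).
sessions: 4 nullable (url, status, session_id, price — PK (slug, domain) and explicit NOT NULL columns excluded).
api_keys: 8 nullable (payload, name, token, tier, price, status, region, usage — PK (api_key_id) and explicit NOT NULL columns excluded).
Total: 3 + 5 + 4 + 8 = 20.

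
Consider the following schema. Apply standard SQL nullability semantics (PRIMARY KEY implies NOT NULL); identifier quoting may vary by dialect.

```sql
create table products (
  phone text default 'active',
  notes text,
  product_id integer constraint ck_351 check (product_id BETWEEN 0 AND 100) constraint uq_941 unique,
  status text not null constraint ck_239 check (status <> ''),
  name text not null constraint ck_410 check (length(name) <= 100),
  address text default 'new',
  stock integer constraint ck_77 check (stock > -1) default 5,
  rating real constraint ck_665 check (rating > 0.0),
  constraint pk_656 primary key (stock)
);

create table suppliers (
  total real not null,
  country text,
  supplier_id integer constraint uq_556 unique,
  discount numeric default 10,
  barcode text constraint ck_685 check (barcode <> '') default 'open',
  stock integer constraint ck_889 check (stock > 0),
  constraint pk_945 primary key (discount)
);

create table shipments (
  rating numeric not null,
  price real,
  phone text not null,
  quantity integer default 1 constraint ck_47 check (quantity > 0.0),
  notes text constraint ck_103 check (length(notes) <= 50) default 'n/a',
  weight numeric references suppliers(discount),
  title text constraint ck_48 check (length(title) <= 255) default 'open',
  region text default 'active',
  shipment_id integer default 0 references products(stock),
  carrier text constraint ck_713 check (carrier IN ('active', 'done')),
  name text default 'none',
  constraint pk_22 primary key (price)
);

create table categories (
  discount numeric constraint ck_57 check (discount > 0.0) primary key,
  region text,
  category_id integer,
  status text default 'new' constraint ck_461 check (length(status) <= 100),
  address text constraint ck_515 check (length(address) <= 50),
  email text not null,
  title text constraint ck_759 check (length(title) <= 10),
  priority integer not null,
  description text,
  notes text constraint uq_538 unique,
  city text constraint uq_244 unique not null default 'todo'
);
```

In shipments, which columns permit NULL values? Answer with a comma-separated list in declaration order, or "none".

quantity, notes, weight, title, region, shipment_id, carrier, name

- rating: declared NOT NULL → not nullable.
- price: part of the PRIMARY KEY, which implies NOT NULL → not nullable.
- phone: declared NOT NULL → not nullable.
- quantity: CHECK does not forbid NULL (a CHECK constraint passes when its expression is NULL) → nullable.
- notes: CHECK does not forbid NULL (a CHECK constraint passes when its expression is NULL) → nullable.
- weight: a foreign key column may be NULL unless separately constrained → nullable.
- title: CHECK does not forbid NULL (a CHECK constraint passes when its expression is NULL) → nullable.
- region: DEFAULT only fills an omitted column; an explicit NULL is still allowed → nullable.
- shipment_id: a foreign key column may be NULL unless separately constrained → nullable.
- carrier: CHECK does not forbid NULL (a CHECK constraint passes when its expression is NULL) → nullable.
- name: DEFAULT only fills an omitted column; an explicit NULL is still allowed → nullable.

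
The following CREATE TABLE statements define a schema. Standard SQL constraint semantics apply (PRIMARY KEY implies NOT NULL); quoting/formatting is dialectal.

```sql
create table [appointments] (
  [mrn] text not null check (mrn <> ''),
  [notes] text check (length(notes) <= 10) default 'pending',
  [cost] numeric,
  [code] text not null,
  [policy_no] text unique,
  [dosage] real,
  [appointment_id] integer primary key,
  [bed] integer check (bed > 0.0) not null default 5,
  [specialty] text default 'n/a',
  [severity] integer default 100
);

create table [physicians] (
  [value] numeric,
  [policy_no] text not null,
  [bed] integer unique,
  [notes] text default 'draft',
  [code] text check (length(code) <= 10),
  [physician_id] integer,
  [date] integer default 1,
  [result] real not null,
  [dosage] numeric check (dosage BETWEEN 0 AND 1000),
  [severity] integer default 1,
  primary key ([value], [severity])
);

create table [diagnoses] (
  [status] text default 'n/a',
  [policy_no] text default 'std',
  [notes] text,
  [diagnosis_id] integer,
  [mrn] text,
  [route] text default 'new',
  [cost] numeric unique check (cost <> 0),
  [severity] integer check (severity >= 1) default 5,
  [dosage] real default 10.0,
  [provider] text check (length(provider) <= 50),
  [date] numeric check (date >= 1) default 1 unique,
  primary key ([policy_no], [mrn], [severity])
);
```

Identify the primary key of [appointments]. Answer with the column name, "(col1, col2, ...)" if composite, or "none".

appointment_id is declared PRIMARY KEY inline on the column.

appointment_id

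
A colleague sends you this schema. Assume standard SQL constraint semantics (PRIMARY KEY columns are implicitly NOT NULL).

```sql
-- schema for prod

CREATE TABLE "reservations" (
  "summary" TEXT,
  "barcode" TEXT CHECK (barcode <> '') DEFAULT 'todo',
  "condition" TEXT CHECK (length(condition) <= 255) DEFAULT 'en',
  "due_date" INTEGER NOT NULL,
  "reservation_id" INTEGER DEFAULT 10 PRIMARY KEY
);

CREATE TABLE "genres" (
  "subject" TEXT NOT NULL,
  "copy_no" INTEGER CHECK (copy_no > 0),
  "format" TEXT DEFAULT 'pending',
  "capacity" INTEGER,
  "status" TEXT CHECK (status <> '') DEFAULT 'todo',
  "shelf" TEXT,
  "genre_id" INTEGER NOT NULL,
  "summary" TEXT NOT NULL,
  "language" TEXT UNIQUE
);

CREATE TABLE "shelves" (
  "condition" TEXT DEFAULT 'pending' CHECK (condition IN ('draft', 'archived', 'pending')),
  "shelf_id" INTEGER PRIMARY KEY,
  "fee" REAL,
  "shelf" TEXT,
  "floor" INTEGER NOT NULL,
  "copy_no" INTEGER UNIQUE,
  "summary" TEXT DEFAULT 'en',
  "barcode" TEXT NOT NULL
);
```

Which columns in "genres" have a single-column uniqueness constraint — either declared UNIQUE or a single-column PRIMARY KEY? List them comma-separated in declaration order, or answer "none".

- subject: no UNIQUE or single-column PK constraint.
- copy_no: no UNIQUE or single-column PK constraint.
- format: no UNIQUE or single-column PK constraint.
- capacity: no UNIQUE or single-column PK constraint.
- status: no UNIQUE or single-column PK constraint.
- shelf: no UNIQUE or single-column PK constraint.
- genre_id: no UNIQUE or single-column PK constraint.
- summary: no UNIQUE or single-column PK constraint.
- language: declared UNIQUE → unique.

language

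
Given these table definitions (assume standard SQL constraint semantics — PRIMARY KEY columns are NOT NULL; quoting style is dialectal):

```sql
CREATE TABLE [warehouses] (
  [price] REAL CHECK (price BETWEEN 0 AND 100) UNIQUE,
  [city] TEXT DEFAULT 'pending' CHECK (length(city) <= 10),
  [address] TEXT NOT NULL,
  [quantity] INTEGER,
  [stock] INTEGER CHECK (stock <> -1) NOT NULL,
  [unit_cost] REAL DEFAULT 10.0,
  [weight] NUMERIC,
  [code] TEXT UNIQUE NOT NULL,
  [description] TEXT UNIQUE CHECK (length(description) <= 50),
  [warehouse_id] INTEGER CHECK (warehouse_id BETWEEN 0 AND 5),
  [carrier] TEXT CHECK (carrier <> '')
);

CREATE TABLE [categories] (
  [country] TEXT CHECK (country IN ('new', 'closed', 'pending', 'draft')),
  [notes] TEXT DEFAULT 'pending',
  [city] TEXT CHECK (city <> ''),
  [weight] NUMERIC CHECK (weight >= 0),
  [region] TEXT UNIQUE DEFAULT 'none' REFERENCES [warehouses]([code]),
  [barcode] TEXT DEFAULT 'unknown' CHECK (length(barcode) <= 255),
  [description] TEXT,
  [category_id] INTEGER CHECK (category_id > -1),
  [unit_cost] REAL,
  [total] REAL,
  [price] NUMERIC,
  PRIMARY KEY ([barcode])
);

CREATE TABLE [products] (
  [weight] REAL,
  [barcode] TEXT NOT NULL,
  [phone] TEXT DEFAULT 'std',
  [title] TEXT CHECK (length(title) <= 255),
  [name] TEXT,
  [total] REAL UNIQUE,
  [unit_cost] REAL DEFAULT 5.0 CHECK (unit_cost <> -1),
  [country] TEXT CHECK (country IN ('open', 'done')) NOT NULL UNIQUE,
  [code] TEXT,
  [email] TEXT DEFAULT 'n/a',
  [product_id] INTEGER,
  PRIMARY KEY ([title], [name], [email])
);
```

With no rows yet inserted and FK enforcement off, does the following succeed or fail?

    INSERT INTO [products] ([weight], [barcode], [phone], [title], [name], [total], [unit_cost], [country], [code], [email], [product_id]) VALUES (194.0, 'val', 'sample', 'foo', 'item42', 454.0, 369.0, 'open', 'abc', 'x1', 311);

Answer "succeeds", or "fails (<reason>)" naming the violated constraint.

succeeds

NOT NULL columns: barcode is supplied; country is supplied; email is supplied; name is supplied; title is supplied.
CHECK constraints: 'foo' satisfies (length(title) <= 255); 369.0 satisfies (unit_cost <> -1); 'open' satisfies (country IN ('open', 'done')).
No constraint is violated.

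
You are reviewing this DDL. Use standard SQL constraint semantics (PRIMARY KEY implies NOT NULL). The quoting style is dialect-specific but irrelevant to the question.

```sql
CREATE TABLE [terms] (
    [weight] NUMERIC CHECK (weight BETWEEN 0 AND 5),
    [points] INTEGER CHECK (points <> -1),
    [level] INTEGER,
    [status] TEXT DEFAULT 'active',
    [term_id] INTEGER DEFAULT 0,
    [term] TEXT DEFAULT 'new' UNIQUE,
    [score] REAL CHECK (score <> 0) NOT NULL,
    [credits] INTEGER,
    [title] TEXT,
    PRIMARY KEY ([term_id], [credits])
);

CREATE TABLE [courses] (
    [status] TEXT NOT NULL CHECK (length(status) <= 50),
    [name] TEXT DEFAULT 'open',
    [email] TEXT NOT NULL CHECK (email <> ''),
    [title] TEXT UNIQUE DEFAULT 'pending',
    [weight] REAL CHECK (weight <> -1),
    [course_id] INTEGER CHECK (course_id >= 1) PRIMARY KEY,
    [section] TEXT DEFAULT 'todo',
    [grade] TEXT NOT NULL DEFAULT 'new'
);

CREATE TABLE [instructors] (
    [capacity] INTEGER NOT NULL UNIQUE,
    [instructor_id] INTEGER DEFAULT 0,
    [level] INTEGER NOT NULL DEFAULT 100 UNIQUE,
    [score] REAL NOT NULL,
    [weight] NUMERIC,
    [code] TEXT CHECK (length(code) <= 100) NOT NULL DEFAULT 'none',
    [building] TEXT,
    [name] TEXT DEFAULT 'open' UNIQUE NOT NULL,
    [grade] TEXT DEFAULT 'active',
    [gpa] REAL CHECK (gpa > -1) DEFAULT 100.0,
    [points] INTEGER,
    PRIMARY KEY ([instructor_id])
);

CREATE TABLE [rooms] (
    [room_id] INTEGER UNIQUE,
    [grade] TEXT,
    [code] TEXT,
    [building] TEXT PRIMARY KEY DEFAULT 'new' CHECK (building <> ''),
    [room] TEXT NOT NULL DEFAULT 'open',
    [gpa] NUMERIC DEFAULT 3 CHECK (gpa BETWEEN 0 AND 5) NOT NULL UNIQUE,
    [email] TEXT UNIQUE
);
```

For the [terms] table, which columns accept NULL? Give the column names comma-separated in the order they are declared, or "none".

- weight: CHECK does not forbid NULL (a CHECK constraint passes when its expression is NULL) → nullable.
- points: CHECK does not forbid NULL (a CHECK constraint passes when its expression is NULL) → nullable.
- level: no NOT NULL constraint applies → nullable.
- status: DEFAULT only fills an omitted column; an explicit NULL is still allowed → nullable.
- term_id: part of the PRIMARY KEY, which implies NOT NULL → not nullable.
- term: UNIQUE does not imply NOT NULL → nullable.
- score: declared NOT NULL → not nullable.
- credits: part of the PRIMARY KEY, which implies NOT NULL → not nullable.
- title: no NOT NULL constraint applies → nullable.

weight, points, level, status, term, title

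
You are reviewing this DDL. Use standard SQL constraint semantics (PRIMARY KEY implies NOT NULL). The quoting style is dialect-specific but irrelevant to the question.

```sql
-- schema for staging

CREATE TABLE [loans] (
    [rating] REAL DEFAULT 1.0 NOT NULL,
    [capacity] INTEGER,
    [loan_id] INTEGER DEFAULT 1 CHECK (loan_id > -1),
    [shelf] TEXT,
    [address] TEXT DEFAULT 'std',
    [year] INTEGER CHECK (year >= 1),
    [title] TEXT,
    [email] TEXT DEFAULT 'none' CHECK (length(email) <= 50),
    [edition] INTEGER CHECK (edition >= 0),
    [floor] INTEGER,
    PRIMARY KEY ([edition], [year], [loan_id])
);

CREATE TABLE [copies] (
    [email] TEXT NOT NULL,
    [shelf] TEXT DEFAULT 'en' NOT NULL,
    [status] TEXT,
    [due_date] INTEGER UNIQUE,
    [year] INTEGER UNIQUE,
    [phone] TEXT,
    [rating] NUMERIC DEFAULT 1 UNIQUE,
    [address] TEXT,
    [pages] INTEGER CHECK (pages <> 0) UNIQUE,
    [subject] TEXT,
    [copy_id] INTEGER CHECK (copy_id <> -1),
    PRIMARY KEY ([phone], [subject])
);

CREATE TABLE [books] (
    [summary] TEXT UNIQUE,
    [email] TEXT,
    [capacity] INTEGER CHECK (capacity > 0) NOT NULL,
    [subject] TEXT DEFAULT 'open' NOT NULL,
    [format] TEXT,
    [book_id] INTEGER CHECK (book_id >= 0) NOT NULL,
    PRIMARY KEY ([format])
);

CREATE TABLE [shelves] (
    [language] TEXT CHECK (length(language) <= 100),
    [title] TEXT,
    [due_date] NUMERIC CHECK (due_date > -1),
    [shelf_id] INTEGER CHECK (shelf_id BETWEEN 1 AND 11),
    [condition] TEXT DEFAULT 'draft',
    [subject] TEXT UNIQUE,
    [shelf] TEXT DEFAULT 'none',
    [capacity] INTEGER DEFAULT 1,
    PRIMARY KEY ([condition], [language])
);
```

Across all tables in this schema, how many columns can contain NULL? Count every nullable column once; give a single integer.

loans: 6 nullable (capacity, shelf, address, title, email, floor — PK (edition, year, loan_id) and explicit NOT NULL columns excluded).
copies: 7 nullable (status, due_date, year, rating, address, pages, copy_id — PK (phone, subject) and explicit NOT NULL columns excluded).
books: 2 nullable (summary, email — PK (format) and explicit NOT NULL columns excluded).
shelves: 6 nullable (title, due_date, shelf_id, subject, shelf, capacity — PK (condition, language) and explicit NOT NULL columns excluded).
Total: 6 + 7 + 2 + 6 = 21.

21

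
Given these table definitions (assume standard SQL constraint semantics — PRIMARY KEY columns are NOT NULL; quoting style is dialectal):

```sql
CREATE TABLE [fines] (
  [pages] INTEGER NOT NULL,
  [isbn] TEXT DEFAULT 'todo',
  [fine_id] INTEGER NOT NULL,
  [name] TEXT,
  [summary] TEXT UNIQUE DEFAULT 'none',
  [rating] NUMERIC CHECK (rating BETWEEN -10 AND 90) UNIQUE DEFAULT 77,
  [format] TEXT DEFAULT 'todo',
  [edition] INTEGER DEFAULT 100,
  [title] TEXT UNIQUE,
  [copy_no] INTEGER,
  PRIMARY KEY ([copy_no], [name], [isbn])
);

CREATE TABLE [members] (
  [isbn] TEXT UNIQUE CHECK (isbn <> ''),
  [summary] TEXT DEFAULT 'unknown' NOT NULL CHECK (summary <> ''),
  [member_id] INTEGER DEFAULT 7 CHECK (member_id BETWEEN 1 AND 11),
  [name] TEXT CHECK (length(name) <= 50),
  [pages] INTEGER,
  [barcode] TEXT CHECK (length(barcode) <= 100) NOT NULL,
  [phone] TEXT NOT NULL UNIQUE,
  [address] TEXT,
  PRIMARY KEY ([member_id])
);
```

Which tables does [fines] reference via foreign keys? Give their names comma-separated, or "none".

No column in fines has a REFERENCES clause.

none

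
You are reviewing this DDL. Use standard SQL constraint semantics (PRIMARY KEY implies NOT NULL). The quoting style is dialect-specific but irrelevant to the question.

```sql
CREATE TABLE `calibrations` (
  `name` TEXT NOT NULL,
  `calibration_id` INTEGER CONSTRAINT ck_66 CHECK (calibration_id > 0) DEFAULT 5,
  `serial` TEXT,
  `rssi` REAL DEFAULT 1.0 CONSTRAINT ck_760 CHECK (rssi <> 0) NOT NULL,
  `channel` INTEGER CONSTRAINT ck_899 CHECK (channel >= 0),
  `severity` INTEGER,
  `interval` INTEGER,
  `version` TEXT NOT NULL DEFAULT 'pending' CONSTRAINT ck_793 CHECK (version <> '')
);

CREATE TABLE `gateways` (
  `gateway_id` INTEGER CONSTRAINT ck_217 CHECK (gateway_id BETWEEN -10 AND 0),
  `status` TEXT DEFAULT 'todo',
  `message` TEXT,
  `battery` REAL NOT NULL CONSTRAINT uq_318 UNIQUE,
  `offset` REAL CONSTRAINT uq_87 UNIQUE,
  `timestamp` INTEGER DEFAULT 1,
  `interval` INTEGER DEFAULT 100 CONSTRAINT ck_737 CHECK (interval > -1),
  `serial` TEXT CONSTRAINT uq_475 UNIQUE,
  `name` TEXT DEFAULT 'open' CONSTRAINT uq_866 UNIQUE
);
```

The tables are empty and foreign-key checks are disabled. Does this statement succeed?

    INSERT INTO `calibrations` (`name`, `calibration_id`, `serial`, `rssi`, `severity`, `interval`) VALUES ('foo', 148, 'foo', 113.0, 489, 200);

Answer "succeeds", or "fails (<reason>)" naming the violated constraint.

NOT NULL columns: name is supplied; rssi is supplied; version defaults to 'pending'.
CHECK constraints: 148 satisfies (calibration_id > 0); 113.0 satisfies (rssi <> 0).
No constraint is violated.

succeeds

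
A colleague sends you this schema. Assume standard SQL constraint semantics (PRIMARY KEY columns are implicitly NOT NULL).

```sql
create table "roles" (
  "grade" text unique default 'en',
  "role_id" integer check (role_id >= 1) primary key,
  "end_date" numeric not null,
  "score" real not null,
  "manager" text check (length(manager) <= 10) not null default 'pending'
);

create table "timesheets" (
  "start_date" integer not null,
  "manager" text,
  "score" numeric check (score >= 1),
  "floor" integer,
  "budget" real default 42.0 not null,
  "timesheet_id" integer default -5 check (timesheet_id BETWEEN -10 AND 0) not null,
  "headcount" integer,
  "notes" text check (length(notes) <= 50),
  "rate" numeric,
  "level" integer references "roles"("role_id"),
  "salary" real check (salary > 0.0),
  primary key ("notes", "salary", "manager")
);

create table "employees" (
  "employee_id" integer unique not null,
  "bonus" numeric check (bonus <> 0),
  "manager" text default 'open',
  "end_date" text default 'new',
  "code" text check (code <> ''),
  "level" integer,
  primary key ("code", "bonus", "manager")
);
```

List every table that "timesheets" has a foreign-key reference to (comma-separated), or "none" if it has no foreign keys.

roles

- level REFERENCES roles(role_id).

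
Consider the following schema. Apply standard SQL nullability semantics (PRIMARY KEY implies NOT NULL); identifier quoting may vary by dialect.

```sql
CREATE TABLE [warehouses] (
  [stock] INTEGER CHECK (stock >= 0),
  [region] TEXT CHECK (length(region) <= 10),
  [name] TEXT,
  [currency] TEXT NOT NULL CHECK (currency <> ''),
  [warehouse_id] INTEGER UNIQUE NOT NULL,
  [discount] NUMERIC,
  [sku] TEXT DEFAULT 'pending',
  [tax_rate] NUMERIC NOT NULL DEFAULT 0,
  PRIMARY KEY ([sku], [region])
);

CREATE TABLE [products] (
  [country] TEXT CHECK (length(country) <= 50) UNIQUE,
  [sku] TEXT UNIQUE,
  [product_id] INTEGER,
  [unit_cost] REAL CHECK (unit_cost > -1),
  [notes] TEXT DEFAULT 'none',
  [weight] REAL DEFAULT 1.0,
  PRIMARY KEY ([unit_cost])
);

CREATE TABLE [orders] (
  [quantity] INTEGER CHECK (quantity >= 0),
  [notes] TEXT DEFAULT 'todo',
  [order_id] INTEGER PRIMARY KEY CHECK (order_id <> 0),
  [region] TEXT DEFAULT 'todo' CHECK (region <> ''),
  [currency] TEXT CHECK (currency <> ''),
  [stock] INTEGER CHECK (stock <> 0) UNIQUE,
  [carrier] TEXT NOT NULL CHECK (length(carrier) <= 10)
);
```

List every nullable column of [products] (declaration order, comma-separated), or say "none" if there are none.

- country: CHECK does not forbid NULL (a CHECK constraint passes when its expression is NULL) → nullable.
- sku: UNIQUE does not imply NOT NULL → nullable.
- product_id: no NOT NULL constraint applies → nullable.
- unit_cost: part of the PRIMARY KEY, which implies NOT NULL → not nullable.
- notes: DEFAULT only fills an omitted column; an explicit NULL is still allowed → nullable.
- weight: DEFAULT only fills an omitted column; an explicit NULL is still allowed → nullable.

country, sku, product_id, notes, weight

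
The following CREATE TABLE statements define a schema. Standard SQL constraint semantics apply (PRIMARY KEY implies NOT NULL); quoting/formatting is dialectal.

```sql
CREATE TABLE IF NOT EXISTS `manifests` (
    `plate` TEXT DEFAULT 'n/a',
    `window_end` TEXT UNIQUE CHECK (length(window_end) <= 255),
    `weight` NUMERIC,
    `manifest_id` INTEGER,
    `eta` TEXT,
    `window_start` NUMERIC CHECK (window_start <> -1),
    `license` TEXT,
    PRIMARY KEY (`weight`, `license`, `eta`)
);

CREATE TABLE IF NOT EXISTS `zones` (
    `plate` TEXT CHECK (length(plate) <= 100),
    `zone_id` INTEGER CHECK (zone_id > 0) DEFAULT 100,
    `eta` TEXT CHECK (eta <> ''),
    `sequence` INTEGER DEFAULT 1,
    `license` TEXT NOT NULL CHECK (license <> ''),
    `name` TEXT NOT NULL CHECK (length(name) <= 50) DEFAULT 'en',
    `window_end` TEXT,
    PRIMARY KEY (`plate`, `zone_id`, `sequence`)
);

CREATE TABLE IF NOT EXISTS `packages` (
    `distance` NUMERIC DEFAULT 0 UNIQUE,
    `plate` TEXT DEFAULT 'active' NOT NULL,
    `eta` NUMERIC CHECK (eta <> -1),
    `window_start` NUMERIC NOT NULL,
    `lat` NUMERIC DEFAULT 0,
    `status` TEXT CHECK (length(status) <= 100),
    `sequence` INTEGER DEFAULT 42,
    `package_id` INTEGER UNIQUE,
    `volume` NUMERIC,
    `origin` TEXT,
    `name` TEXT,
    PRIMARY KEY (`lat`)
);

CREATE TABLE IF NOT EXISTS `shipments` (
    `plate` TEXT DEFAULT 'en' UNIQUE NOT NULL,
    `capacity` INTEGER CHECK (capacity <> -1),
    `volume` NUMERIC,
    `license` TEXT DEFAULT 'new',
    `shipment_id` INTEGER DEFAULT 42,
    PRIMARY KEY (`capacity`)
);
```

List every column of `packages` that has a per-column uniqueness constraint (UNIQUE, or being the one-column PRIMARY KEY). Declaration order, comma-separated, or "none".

distance, lat, package_id

- distance: declared UNIQUE → unique.
- plate: no UNIQUE or single-column PK constraint.
- eta: no UNIQUE or single-column PK constraint.
- window_start: no UNIQUE or single-column PK constraint.
- lat: single-column PRIMARY KEY → unique.
- status: no UNIQUE or single-column PK constraint.
- sequence: no UNIQUE or single-column PK constraint.
- package_id: declared UNIQUE → unique.
- volume: no UNIQUE or single-column PK constraint.
- origin: no UNIQUE or single-column PK constraint.
- name: no UNIQUE or single-column PK constraint.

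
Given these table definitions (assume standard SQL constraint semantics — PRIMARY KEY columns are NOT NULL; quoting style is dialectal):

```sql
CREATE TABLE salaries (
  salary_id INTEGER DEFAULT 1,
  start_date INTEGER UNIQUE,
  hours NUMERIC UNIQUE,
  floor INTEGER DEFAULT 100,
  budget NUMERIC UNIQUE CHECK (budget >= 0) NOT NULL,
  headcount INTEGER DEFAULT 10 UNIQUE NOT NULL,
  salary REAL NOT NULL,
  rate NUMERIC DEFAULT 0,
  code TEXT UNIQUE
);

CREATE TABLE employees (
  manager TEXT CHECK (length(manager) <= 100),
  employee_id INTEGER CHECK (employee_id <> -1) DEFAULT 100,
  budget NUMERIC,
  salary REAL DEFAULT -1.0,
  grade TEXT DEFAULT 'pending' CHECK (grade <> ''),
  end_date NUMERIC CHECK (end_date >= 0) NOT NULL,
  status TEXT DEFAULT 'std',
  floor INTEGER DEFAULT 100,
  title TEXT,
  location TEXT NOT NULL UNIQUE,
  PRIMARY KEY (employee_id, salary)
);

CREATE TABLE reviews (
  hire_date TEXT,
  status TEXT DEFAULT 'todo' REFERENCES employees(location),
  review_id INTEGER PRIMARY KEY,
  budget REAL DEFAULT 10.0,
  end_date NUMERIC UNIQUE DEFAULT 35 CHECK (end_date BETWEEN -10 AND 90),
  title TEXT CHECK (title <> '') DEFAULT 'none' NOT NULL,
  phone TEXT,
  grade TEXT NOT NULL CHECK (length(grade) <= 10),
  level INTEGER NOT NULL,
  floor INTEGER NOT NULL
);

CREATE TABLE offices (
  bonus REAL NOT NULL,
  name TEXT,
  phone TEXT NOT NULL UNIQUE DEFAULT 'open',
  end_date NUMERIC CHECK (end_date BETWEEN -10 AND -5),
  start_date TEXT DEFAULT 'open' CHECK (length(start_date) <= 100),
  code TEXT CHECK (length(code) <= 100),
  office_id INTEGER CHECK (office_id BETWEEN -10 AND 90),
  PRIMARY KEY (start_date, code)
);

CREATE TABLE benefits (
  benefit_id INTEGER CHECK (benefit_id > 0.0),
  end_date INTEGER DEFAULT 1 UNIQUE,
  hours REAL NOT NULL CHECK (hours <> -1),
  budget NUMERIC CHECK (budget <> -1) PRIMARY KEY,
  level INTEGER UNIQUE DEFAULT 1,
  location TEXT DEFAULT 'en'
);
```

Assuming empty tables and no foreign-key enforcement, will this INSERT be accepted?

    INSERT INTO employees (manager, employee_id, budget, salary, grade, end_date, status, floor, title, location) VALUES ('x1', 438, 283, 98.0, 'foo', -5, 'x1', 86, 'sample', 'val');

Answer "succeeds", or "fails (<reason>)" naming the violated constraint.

fails (CHECK on end_date)

The value -5 for end_date violates CHECK (end_date >= 0).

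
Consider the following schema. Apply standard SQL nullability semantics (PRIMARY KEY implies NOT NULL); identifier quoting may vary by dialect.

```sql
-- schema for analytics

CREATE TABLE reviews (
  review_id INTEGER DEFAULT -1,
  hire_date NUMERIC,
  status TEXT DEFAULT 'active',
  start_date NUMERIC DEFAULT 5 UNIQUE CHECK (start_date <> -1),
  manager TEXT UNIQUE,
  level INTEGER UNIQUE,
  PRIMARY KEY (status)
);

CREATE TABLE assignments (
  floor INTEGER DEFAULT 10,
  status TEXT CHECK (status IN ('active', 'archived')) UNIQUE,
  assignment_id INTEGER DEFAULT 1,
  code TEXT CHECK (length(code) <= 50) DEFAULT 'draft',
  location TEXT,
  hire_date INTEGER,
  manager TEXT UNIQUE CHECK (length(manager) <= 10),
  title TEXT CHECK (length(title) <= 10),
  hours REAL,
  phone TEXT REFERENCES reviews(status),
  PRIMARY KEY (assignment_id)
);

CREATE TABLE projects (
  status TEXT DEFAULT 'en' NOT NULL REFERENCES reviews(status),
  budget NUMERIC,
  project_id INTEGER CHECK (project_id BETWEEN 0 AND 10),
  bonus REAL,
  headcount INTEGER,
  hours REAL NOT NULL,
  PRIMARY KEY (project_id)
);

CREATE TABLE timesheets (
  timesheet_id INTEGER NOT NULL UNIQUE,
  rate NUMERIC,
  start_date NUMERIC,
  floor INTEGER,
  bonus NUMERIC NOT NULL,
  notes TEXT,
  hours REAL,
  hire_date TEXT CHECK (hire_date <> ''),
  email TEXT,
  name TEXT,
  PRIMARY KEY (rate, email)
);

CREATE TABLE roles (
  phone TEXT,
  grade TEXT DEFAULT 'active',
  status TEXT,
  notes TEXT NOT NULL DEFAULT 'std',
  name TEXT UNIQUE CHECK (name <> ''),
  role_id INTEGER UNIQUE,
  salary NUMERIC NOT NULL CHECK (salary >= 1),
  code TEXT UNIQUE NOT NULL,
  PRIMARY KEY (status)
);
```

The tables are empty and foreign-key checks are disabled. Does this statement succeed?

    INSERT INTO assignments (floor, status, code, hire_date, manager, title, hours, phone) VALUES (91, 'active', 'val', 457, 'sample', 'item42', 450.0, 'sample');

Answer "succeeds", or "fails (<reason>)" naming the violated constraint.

succeeds

NOT NULL columns: assignment_id defaults to 1.
CHECK constraints: 'active' satisfies (status IN ('active', 'archived')); 'val' satisfies (length(code) <= 50); 'sample' satisfies (length(manager) <= 10); 'item42' satisfies (length(title) <= 10).
No constraint is violated.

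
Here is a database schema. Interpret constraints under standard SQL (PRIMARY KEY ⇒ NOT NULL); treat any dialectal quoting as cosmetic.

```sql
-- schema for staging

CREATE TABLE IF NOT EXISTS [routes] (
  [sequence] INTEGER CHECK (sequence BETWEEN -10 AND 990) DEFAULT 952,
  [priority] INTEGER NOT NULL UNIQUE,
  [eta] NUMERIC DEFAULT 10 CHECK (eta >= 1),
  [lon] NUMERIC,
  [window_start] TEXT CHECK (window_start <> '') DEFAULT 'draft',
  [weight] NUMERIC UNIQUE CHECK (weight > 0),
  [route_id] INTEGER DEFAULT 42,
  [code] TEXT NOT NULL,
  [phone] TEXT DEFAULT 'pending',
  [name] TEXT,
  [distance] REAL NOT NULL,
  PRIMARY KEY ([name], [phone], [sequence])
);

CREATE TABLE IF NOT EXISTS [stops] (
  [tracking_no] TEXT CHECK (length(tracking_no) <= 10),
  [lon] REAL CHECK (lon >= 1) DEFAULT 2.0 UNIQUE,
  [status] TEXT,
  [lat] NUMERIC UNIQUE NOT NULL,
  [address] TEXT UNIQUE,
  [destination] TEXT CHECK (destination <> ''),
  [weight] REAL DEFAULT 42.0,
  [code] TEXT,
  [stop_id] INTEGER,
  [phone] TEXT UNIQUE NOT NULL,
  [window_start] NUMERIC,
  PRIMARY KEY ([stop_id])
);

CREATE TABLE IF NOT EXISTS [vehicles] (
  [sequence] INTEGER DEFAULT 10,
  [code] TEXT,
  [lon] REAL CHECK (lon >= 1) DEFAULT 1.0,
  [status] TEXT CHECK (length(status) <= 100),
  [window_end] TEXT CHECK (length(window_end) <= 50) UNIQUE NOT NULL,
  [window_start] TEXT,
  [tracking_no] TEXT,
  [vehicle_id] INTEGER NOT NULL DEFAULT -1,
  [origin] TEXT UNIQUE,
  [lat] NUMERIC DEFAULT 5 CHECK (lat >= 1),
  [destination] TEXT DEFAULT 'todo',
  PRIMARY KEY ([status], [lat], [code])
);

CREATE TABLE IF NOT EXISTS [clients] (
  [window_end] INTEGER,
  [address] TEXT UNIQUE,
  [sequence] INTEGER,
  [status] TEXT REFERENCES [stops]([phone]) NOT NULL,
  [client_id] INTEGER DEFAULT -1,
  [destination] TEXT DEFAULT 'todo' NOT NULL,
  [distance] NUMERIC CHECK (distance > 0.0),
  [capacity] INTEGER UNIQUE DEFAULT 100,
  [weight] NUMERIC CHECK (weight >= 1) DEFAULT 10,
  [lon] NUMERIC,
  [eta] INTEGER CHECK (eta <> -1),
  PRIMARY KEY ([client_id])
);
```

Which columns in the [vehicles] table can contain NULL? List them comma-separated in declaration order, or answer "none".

sequence, lon, window_start, tracking_no, origin, destination

- sequence: DEFAULT only fills an omitted column; an explicit NULL is still allowed → nullable.
- code: part of the PRIMARY KEY, which implies NOT NULL → not nullable.
- lon: CHECK does not forbid NULL (a CHECK constraint passes when its expression is NULL) → nullable.
- status: part of the PRIMARY KEY, which implies NOT NULL → not nullable.
- window_end: declared NOT NULL → not nullable.
- window_start: no NOT NULL constraint applies → nullable.
- tracking_no: no NOT NULL constraint applies → nullable.
- vehicle_id: declared NOT NULL → not nullable.
- origin: UNIQUE does not imply NOT NULL → nullable.
- lat: part of the PRIMARY KEY, which implies NOT NULL → not nullable.
- destination: DEFAULT only fills an omitted column; an explicit NULL is still allowed → nullable.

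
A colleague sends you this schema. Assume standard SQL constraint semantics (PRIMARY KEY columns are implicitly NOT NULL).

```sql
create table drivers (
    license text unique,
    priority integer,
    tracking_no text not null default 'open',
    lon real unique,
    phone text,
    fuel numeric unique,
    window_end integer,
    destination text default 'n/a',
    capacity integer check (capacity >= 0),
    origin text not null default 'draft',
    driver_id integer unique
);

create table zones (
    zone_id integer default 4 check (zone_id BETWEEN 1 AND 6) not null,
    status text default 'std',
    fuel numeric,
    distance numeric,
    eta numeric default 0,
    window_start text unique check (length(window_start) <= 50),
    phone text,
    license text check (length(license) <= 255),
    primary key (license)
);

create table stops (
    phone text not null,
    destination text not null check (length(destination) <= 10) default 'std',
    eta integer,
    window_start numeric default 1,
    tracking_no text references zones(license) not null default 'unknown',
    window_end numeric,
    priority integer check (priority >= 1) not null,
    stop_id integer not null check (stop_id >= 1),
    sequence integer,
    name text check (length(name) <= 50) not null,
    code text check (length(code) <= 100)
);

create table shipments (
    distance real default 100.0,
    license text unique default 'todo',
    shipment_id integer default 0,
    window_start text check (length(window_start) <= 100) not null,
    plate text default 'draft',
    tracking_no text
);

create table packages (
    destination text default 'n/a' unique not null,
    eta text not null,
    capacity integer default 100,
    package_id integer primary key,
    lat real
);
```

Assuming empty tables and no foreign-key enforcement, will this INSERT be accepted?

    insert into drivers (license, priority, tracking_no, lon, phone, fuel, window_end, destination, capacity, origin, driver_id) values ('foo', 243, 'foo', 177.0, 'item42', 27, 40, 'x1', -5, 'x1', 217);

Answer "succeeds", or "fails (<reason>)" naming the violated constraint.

fails (CHECK on capacity)

The value -5 for capacity violates CHECK (capacity >= 0).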